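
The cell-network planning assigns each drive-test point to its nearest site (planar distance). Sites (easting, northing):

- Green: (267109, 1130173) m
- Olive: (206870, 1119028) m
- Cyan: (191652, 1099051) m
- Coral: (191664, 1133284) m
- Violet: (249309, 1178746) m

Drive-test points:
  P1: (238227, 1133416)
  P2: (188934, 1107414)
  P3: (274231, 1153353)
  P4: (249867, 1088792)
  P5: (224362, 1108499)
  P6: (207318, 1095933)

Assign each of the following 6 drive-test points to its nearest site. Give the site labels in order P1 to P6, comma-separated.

Green, Cyan, Green, Green, Olive, Cyan

P1 → Green (d²=844686973.00)
P2 → Cyan (d²=77327293.00)
P3 → Green (d²=588035284.00)
P4 → Green (d²=2009673725.00)
P5 → Olive (d²=416829905.00)
P6 → Cyan (d²=255145480.00)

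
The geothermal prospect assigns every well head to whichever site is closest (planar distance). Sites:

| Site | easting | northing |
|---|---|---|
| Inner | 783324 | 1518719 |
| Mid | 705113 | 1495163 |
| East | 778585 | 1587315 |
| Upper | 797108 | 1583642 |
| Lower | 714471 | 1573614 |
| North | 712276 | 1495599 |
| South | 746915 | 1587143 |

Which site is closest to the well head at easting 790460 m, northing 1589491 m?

Upper

Squared distances to each site:
Inner: 5059598480.000; Mid: 16181881993.000; East: 145750601.000; Upper: 78406705.000; Lower: 6026407250.000; North: 14928445520.000; South: 1901680129.000.
Minimum at Upper.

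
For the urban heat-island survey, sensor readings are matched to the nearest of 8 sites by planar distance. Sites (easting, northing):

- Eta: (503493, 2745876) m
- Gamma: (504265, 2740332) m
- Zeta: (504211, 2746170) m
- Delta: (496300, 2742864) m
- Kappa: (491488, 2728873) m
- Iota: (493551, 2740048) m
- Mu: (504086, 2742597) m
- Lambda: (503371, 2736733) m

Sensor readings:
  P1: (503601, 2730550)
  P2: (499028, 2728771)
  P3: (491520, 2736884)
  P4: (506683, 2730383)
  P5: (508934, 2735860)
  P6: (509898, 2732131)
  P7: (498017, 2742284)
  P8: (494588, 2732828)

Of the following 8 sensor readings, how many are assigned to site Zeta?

P1 → Lambda
P2 → Kappa
P3 → Iota
P4 → Lambda
P5 → Lambda
P6 → Lambda
P7 → Delta
P8 → Kappa
0 of the 8 go to Zeta.

0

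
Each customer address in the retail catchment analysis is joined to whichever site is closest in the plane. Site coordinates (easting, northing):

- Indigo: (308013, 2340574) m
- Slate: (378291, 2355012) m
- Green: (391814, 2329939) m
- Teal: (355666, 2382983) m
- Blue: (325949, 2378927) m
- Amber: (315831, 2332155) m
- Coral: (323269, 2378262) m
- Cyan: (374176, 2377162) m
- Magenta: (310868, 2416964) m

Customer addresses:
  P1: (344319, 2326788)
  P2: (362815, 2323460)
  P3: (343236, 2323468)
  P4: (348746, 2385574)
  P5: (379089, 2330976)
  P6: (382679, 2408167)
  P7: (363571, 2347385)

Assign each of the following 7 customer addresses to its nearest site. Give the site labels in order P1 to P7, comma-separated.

P1 → Amber (d²=840370833.00)
P2 → Green (d²=882919442.00)
P3 → Amber (d²=826497994.00)
P4 → Teal (d²=54599681.00)
P5 → Green (d²=163000994.00)
P6 → Cyan (d²=1033611034.00)
P7 → Slate (d²=274849529.00)

Amber, Green, Amber, Teal, Green, Cyan, Slate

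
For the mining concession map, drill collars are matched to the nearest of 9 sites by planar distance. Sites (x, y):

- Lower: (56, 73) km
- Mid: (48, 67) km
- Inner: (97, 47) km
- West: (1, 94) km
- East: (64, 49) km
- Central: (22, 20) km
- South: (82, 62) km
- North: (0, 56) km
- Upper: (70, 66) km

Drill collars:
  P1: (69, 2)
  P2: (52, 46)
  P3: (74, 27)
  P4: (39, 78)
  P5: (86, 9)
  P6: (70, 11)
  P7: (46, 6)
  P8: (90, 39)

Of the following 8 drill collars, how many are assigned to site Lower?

0

P1 → East
P2 → East
P3 → East
P4 → Mid
P5 → Inner
P6 → East
P7 → Central
P8 → Inner
0 of the 8 go to Lower.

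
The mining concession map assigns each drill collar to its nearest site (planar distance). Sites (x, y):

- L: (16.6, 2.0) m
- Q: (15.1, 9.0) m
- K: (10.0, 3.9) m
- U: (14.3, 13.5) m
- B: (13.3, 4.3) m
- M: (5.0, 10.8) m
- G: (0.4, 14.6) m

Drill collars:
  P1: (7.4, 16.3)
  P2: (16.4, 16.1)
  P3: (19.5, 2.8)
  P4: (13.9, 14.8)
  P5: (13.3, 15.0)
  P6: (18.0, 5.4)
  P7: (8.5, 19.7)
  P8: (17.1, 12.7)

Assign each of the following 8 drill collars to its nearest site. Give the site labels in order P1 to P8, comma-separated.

P1 → M (d²=36.01)
P2 → U (d²=11.17)
P3 → L (d²=9.05)
P4 → U (d²=1.85)
P5 → U (d²=3.25)
P6 → L (d²=13.52)
P7 → U (d²=72.08)
P8 → U (d²=8.48)

M, U, L, U, U, L, U, U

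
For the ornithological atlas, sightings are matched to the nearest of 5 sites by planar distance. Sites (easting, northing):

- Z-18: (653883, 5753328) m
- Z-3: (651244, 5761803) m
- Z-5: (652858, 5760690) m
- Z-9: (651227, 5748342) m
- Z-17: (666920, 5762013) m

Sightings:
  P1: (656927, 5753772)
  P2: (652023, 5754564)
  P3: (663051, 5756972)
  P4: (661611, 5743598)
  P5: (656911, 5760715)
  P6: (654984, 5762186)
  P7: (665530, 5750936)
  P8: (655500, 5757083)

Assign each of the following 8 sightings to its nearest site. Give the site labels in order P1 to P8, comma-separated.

Z-18, Z-18, Z-17, Z-9, Z-5, Z-5, Z-17, Z-18

P1 → Z-18 (d²=9463072.00)
P2 → Z-18 (d²=4987296.00)
P3 → Z-17 (d²=40380842.00)
P4 → Z-9 (d²=130332992.00)
P5 → Z-5 (d²=16427434.00)
P6 → Z-5 (d²=6757892.00)
P7 → Z-17 (d²=124632029.00)
P8 → Z-18 (d²=16714714.00)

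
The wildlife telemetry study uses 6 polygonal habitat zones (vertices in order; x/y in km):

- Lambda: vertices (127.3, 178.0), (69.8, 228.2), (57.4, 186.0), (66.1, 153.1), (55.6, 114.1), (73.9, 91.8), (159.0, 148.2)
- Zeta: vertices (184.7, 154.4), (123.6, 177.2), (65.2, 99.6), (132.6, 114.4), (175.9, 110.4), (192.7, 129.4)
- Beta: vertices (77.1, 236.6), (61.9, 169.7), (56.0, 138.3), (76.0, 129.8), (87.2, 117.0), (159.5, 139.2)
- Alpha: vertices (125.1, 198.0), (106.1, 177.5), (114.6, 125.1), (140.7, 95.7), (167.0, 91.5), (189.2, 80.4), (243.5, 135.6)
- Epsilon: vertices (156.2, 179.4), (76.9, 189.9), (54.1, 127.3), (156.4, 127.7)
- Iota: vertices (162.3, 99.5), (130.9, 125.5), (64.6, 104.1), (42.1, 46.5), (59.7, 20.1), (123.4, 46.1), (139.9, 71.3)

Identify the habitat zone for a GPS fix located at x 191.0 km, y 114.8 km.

Alpha

Cast a ray rightward from (191.0, 114.8). For each polygon, the edges (by vertex number in listed order) whose endpoints lie on opposite sides of y = 114.8, where each meets that height, and whether that is right or left of the point:
Lambda: 4–5 at x≈55.79 (left), 6–7 at x≈108.60 (left) → 0 crossings.
Zeta: 2–3 at x≈76.64 (left), 5–6 at x≈179.79 (left) → 0 crossings.
Beta: no edge straddles that height → 0 crossings.
Alpha: 3–4 at x≈123.74 (left), 6–7 at x≈223.04 (right) → 1 crossing.
Epsilon: no edge straddles that height → 0 crossings.
Iota: 1–2 at x≈143.82 (left), 2–3 at x≈97.75 (left) → 0 crossings.
Only Alpha has an odd count, so the point is inside Alpha.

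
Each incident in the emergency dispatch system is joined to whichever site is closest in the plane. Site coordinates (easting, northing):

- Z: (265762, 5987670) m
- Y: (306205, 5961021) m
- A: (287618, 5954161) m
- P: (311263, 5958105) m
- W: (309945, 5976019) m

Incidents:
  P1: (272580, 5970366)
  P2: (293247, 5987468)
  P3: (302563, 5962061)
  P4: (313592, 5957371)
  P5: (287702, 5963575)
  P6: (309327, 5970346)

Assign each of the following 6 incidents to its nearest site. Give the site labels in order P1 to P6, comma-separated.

P1 → Z (d²=345913540.00)
P2 → W (d²=409902805.00)
P3 → Y (d²=14345764.00)
P4 → P (d²=5962997.00)
P5 → A (d²=88630452.00)
P6 → W (d²=32564853.00)

Z, W, Y, P, A, W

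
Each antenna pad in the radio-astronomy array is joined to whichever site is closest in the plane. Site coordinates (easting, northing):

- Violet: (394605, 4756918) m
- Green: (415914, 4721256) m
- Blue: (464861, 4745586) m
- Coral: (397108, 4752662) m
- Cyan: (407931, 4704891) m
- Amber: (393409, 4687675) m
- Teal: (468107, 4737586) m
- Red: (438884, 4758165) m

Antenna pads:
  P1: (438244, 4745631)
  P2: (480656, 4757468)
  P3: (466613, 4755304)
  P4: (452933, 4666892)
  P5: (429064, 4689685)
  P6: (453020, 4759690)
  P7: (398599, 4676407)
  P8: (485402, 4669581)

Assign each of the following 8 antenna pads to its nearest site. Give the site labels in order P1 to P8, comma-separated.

Red, Blue, Blue, Cyan, Cyan, Red, Amber, Teal

P1 → Red (d²=157510756.00)
P2 → Blue (d²=390663949.00)
P3 → Blue (d²=97509028.00)
P4 → Cyan (d²=3469104005.00)
P5 → Cyan (d²=677826125.00)
P6 → Red (d²=202152121.00)
P7 → Amber (d²=153903924.00)
P8 → Teal (d²=4923797050.00)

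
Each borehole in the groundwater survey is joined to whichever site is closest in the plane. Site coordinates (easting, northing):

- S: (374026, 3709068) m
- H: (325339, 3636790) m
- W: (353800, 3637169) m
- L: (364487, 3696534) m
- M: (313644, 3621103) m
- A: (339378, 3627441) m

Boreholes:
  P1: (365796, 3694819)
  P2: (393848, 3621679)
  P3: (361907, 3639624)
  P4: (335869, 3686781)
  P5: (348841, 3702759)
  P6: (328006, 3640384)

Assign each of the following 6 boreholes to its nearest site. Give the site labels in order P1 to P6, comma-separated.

L, W, W, L, L, H

P1 → L (d²=4654706.00)
P2 → W (d²=1843782404.00)
P3 → W (d²=71750474.00)
P4 → L (d²=914110933.00)
P5 → L (d²=283547941.00)
P6 → H (d²=20029725.00)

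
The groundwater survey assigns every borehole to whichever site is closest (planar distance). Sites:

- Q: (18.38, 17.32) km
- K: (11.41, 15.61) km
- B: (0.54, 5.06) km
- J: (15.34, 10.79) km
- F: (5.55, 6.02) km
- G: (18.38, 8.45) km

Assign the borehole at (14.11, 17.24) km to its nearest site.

K

Squared distances to each site:
Q: 18.239; K: 9.947; B: 332.497; J: 43.115; F: 199.162; G: 95.497.
Minimum at K.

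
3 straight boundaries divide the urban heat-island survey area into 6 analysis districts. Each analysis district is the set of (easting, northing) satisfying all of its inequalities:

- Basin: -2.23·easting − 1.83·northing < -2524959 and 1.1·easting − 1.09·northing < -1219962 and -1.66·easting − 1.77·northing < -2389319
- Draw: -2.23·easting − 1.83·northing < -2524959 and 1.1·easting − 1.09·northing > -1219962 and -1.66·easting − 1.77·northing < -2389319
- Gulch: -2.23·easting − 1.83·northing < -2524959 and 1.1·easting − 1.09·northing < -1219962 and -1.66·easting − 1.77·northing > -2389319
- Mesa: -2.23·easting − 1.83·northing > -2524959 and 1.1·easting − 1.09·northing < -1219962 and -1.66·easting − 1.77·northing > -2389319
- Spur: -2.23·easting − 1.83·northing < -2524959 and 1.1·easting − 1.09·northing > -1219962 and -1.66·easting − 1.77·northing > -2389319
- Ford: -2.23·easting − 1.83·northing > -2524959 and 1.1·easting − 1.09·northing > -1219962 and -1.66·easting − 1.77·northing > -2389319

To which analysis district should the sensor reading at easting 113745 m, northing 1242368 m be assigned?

Gulch

-2.23·113745 − 1.83·1242368 = -2527184.790, which is < -2524959
1.1·113745 − 1.09·1242368 = -1229061.620, which is < -1219962
-1.66·113745 − 1.77·1242368 = -2387808.060, which is > -2389319
This sign pattern matches Gulch.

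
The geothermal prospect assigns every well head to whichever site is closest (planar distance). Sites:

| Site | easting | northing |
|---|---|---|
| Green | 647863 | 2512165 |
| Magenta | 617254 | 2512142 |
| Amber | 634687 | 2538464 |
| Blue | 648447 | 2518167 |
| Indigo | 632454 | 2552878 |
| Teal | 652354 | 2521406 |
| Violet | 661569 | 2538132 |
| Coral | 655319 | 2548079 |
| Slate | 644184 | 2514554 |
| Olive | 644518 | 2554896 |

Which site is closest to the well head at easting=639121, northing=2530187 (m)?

Squared distances to each site:
Green: 401215048.000; Magenta: 803787714.000; Amber: 88169085.000; Blue: 231454676.000; Indigo: 559330370.000; Teal: 252218250.000; Violet: 567035729.000; Coral: 582498868.000; Slate: 270024658.000; Olive: 639662290.000.
Minimum at Amber.

Amber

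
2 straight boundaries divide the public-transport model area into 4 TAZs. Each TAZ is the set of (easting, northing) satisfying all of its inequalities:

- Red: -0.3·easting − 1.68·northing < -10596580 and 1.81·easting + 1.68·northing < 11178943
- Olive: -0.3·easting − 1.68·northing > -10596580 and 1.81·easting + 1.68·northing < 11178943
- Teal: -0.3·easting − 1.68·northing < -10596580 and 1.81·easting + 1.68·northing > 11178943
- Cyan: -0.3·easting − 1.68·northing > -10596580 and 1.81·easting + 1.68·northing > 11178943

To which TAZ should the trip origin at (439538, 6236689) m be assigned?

-0.3·439538 − 1.68·6236689 = -10609498.920, which is < -10596580
1.81·439538 + 1.68·6236689 = 11273201.300, which is > 11178943
This sign pattern matches Teal.

Teal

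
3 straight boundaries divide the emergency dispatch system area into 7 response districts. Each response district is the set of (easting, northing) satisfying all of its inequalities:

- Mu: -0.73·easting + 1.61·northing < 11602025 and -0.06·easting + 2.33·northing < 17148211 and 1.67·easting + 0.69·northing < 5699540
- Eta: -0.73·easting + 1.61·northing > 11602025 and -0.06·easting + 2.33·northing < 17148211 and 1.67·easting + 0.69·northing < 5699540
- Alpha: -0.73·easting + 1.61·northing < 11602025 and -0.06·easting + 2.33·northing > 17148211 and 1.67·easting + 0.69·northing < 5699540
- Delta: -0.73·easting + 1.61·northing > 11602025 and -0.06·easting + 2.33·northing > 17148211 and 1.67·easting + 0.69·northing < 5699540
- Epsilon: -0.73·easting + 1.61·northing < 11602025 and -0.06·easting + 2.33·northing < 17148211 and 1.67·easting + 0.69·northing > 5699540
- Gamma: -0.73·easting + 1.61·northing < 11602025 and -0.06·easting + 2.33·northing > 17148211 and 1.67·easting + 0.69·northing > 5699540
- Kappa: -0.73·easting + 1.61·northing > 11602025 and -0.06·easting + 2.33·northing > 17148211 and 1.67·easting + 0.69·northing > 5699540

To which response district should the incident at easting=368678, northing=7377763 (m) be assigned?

-0.73·368678 + 1.61·7377763 = 11609063.490, which is > 11602025
-0.06·368678 + 2.33·7377763 = 17168067.110, which is > 17148211
1.67·368678 + 0.69·7377763 = 5706348.730, which is > 5699540
This sign pattern matches Kappa.

Kappa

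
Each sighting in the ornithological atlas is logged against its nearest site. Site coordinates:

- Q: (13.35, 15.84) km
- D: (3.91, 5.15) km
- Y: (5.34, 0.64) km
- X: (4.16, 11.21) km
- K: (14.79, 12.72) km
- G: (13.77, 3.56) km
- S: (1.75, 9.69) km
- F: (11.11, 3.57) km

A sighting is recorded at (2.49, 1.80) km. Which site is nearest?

Y

Squared distances to each site:
Q: 315.061; D: 13.239; Y: 9.468; X: 91.337; K: 270.536; G: 130.336; S: 62.800; F: 77.437.
Minimum at Y.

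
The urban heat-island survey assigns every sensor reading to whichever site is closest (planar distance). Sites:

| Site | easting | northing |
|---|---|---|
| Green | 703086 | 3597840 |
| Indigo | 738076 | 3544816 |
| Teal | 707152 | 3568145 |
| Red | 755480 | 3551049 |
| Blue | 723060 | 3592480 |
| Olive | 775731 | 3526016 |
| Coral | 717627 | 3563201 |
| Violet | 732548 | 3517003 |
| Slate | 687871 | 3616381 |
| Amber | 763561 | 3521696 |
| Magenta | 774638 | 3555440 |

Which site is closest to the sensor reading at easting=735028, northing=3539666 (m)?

Indigo

Squared distances to each site:
Green: 4404505640.000; Indigo: 35812804.000; Teal: 1588124817.000; Red: 547856993.000; Blue: 2932551620.000; Olive: 1843056709.000; Coral: 856691026.000; Violet: 519761969.000; Slate: 8108973874.000; Amber: 1137052989.000; Magenta: 1817771176.000.
Minimum at Indigo.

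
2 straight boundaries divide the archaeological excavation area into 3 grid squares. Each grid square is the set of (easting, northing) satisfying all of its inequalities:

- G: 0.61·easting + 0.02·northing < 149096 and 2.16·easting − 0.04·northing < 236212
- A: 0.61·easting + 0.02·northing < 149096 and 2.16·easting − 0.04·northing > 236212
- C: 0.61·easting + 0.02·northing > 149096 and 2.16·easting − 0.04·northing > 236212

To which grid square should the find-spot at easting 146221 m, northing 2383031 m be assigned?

0.61·146221 + 0.02·2383031 = 136855.430, which is < 149096
2.16·146221 − 0.04·2383031 = 220516.120, which is < 236212
This sign pattern matches G.

G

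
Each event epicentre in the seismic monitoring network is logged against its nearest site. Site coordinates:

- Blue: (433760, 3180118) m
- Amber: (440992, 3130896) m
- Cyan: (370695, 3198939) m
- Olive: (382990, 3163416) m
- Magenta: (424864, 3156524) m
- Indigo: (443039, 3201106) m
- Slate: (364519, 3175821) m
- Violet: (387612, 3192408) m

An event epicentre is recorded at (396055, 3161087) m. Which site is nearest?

Squared distances to each site:
Blue: 1783845986.000; Amber: 2930830450.000; Cyan: 2075903504.000; Olive: 176118466.000; Magenta: 850779450.000; Indigo: 3809016617.000; Slate: 1211610052.000; Violet: 1052289290.000.
Minimum at Olive.

Olive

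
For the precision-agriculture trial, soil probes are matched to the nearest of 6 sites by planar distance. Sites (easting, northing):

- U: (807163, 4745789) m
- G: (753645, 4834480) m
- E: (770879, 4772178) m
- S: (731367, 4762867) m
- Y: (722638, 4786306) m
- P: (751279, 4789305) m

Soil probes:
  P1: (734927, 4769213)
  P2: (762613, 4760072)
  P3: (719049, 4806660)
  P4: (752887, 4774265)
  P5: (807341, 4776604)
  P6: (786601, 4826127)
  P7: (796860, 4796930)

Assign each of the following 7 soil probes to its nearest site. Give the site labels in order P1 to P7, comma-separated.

S, E, Y, P, U, G, E

P1 → S (d²=52945316.00)
P2 → E (d²=214881992.00)
P3 → Y (d²=427166237.00)
P4 → P (d²=228787264.00)
P5 → U (d²=949595909.00)
P6 → G (d²=1155870545.00)
P7 → E (d²=1287673865.00)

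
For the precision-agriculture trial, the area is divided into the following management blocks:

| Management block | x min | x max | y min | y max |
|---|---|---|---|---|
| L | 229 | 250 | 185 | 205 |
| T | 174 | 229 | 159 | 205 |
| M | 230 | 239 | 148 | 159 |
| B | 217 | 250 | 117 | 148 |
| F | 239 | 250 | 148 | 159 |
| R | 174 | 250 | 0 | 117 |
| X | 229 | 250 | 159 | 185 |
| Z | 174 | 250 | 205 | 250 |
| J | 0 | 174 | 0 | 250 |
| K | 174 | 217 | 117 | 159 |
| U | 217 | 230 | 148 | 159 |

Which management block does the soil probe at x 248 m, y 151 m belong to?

The point has x = 248 and y = 151.
Only F satisfies 239 ≤ x ≤ 250 and 148 ≤ y ≤ 159.

F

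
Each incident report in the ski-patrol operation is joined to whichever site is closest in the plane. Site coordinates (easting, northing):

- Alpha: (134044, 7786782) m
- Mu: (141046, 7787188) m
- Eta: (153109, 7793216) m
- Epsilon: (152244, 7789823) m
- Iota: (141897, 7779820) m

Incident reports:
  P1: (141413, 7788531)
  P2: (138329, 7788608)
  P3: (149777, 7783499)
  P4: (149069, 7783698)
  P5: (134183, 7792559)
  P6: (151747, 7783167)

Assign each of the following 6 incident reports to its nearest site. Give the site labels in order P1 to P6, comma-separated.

Mu, Mu, Epsilon, Epsilon, Alpha, Epsilon

P1 → Mu (d²=1938338.00)
P2 → Mu (d²=9398489.00)
P3 → Epsilon (d²=46079065.00)
P4 → Epsilon (d²=47596250.00)
P5 → Alpha (d²=33393050.00)
P6 → Epsilon (d²=44549345.00)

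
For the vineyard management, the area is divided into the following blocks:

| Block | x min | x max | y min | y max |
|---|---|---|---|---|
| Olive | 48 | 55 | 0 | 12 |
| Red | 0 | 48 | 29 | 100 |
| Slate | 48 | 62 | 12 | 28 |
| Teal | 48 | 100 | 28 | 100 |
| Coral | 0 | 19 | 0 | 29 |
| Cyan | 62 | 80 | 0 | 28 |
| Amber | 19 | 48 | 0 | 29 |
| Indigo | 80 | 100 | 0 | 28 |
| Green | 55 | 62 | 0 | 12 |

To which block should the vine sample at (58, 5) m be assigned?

The point has x = 58 and y = 5.
Only Green satisfies 55 ≤ x ≤ 62 and 0 ≤ y ≤ 12.

Green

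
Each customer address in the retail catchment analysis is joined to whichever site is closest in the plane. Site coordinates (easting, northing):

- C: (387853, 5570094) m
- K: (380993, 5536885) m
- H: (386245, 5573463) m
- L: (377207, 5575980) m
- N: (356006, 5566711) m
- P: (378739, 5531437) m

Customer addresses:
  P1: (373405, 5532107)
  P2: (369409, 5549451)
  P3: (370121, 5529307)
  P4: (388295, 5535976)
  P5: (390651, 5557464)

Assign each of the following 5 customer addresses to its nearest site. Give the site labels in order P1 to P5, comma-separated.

P1 → P (d²=28900456.00)
P2 → K (d²=292093412.00)
P3 → P (d²=78806824.00)
P4 → K (d²=54145485.00)
P5 → C (d²=167345704.00)

P, K, P, K, C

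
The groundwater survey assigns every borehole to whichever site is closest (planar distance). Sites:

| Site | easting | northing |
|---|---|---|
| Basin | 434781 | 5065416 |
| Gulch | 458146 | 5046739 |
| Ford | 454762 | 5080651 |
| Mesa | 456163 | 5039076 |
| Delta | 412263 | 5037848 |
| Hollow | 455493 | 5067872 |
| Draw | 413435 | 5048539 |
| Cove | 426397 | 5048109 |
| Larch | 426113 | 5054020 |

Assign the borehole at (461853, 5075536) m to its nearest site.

Ford

Squared distances to each site:
Basin: 835307584.000; Gulch: 843009058.000; Ford: 76445506.000; Mesa: 1361707700.000; Delta: 3879553444.000; Hollow: 99186496.000; Draw: 3073140733.000; Cove: 2009368265.000; Larch: 1740285856.000.
Minimum at Ford.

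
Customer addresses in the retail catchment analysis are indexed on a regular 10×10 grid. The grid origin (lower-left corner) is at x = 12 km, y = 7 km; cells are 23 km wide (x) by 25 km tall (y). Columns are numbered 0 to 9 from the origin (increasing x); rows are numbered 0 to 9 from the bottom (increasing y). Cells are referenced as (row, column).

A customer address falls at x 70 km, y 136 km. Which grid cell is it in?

(5, 2)

Column index: ⌊(70 − 12) / 23⌋ = ⌊2.522⌋ = 2
Row offset from origin: ⌊(136 − 7) / 25⌋ = ⌊5.160⌋ = 5 → row 5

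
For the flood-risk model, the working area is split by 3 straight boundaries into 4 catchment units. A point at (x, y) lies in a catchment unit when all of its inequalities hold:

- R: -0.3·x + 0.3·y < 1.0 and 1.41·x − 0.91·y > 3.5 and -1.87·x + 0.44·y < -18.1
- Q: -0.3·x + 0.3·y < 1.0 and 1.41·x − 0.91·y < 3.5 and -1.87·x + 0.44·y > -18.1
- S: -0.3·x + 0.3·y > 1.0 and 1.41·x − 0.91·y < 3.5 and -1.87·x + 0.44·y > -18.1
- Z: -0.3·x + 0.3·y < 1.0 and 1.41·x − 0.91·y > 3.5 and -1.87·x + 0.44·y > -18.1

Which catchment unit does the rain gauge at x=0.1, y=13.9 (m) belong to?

-0.3·0.1 + 0.3·13.9 = 4.140, which is > 1.0
1.41·0.1 − 0.91·13.9 = -12.508, which is < 3.5
-1.87·0.1 + 0.44·13.9 = 5.929, which is > -18.1
This sign pattern matches S.

S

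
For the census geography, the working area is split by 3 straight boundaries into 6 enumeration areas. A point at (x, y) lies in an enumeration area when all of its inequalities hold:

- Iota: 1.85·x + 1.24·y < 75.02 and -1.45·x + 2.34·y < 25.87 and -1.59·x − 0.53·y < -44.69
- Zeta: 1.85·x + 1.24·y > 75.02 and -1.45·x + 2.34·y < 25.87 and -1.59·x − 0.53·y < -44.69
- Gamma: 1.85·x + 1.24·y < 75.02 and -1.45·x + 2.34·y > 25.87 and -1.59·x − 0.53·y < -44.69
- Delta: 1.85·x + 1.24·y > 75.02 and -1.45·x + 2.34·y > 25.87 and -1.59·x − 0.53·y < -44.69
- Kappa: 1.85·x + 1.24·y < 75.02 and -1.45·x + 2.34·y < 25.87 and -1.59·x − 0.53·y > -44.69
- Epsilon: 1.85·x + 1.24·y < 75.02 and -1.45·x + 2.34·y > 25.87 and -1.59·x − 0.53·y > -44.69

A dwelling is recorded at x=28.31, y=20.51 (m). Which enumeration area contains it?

Zeta

1.85·28.31 + 1.24·20.51 = 77.806, which is > 75.02
-1.45·28.31 + 2.34·20.51 = 6.944, which is < 25.87
-1.59·28.31 − 0.53·20.51 = -55.883, which is < -44.69
This sign pattern matches Zeta.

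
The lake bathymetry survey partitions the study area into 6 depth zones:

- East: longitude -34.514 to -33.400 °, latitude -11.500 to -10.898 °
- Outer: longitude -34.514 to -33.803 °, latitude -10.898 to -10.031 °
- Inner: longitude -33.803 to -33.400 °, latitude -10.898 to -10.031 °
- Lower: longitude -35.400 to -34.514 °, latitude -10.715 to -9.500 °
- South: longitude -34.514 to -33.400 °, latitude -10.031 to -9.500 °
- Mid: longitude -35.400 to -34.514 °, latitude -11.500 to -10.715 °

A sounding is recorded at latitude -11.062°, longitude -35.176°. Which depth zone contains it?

The point has longitude = -35.176 and latitude = -11.062.
Only Mid satisfies -35.400 ≤ longitude ≤ -34.514 and -11.500 ≤ latitude ≤ -10.715.

Mid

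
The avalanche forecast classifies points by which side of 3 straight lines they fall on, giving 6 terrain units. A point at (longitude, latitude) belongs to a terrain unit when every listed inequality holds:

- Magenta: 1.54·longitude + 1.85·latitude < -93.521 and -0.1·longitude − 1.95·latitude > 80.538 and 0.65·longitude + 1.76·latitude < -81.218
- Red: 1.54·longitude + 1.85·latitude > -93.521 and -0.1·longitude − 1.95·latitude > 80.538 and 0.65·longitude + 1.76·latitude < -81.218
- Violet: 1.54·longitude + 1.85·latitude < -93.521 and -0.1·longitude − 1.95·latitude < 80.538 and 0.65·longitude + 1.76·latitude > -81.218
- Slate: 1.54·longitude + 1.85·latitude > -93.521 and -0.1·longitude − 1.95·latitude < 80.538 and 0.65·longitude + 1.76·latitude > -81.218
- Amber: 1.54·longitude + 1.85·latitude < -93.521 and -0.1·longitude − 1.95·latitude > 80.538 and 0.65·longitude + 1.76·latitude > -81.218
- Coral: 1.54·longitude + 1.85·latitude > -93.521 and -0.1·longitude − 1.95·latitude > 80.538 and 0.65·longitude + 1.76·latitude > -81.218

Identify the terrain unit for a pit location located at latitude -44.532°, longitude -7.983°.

1.54·-7.983 + 1.85·-44.532 = -94.678, which is < -93.521
-0.1·-7.983 − 1.95·-44.532 = 87.636, which is > 80.538
0.65·-7.983 + 1.76·-44.532 = -83.565, which is < -81.218
This sign pattern matches Magenta.

Magenta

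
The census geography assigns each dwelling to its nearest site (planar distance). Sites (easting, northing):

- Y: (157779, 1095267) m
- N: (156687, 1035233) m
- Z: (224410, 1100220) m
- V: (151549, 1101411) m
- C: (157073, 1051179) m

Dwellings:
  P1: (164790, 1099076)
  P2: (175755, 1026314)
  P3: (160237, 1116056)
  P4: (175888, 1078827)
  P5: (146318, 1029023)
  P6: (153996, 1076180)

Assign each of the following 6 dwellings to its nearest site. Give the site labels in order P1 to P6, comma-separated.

Y, N, V, Y, N, Y

P1 → Y (d²=63662602.00)
P2 → N (d²=443137185.00)
P3 → V (d²=289957369.00)
P4 → Y (d²=598209481.00)
P5 → N (d²=146080261.00)
P6 → Y (d²=378624658.00)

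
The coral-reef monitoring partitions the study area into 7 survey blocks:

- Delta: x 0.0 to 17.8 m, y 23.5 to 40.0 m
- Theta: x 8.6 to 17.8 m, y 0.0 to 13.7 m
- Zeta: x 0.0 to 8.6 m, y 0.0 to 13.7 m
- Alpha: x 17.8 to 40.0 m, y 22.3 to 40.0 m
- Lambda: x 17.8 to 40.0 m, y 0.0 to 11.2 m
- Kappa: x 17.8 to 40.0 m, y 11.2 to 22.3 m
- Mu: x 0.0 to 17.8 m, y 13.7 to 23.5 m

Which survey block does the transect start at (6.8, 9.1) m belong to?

Zeta

The point has x = 6.8 and y = 9.1.
Only Zeta satisfies 0.0 ≤ x ≤ 8.6 and 0.0 ≤ y ≤ 13.7.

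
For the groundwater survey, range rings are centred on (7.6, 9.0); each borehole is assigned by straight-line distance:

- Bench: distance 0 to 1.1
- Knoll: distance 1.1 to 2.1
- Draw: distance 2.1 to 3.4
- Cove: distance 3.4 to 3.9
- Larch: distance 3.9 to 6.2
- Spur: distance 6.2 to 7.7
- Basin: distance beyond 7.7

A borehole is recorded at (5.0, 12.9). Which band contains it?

Larch

Distance = √((5.0−7.6)² + (12.9−9.0)²) = √(6.760 + 15.210) = 4.687.
3.9 ≤ 4.687 < 6.2 → Larch.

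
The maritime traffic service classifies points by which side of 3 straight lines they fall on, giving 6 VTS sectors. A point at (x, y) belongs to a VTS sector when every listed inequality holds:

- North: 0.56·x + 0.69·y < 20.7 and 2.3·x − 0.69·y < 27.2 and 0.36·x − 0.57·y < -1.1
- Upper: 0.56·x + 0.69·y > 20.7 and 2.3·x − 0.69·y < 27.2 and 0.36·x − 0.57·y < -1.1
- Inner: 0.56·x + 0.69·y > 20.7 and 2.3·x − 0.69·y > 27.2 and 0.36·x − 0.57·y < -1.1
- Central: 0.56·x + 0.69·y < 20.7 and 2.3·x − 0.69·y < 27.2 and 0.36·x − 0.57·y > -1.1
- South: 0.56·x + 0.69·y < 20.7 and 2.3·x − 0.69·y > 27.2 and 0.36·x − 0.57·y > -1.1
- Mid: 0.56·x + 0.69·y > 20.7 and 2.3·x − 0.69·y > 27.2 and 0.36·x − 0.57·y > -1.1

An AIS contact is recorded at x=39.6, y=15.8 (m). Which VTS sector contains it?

Mid

0.56·39.6 + 0.69·15.8 = 33.078, which is > 20.7
2.3·39.6 − 0.69·15.8 = 80.178, which is > 27.2
0.36·39.6 − 0.57·15.8 = 5.250, which is > -1.1
This sign pattern matches Mid.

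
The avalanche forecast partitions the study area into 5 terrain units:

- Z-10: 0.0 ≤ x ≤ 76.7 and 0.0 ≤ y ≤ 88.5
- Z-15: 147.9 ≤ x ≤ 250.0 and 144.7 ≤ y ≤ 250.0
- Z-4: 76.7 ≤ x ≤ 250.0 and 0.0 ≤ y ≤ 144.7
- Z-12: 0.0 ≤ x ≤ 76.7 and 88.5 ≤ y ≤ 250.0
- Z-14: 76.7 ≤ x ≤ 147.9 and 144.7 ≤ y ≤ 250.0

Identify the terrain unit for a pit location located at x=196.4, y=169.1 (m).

Z-15

The point has x = 196.4 and y = 169.1.
Only Z-15 satisfies 147.9 ≤ x ≤ 250.0 and 144.7 ≤ y ≤ 250.0.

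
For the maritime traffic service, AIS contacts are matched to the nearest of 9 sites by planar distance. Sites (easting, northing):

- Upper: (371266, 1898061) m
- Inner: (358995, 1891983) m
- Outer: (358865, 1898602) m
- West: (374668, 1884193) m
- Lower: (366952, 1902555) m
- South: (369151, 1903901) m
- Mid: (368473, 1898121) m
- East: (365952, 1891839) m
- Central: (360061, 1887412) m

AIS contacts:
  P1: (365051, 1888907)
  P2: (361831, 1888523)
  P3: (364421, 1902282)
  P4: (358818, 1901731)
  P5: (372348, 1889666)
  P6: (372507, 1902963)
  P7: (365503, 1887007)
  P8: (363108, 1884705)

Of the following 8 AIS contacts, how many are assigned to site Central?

P1 → East
P2 → Central
P3 → Lower
P4 → Outer
P5 → West
P6 → South
P7 → East
P8 → Central
2 of the 8 go to Central.

2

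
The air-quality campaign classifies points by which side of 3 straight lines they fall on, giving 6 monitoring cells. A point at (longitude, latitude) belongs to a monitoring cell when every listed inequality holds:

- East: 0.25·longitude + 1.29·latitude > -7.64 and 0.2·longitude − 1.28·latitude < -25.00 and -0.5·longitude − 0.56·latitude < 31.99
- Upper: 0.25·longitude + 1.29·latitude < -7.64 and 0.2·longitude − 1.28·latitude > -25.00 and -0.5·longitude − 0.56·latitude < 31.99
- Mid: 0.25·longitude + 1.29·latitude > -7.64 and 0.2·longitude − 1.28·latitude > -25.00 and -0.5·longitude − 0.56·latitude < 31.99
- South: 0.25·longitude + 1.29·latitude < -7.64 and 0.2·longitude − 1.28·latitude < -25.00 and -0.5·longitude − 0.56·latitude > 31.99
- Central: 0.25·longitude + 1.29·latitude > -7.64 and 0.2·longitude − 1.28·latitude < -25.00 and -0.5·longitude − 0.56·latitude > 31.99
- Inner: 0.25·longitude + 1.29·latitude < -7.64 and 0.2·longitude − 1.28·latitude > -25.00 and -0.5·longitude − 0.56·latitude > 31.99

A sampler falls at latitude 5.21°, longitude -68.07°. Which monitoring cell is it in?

0.25·-68.07 + 1.29·5.21 = -10.297, which is < -7.64
0.2·-68.07 − 1.28·5.21 = -20.283, which is > -25.00
-0.5·-68.07 − 0.56·5.21 = 31.117, which is < 31.99
This sign pattern matches Upper.

Upper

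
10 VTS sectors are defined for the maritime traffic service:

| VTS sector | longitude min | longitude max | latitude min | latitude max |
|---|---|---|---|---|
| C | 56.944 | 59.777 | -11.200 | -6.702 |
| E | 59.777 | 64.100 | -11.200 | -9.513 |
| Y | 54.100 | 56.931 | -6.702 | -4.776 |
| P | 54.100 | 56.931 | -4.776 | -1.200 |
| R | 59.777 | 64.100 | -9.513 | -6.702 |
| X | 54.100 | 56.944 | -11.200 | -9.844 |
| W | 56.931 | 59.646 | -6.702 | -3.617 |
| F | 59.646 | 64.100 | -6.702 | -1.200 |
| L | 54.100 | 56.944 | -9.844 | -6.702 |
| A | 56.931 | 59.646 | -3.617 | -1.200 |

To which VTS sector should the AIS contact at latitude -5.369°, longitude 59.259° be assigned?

W

The point has longitude = 59.259 and latitude = -5.369.
Only W satisfies 56.931 ≤ longitude ≤ 59.646 and -6.702 ≤ latitude ≤ -3.617.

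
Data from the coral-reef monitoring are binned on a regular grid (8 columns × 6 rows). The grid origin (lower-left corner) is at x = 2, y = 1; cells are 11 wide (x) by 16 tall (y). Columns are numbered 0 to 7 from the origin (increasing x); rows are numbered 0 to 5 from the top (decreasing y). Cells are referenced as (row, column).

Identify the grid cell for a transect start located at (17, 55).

Column index: ⌊(17 − 2) / 11⌋ = ⌊1.364⌋ = 1
Row offset from origin: ⌊(55 − 1) / 16⌋ = ⌊3.375⌋ = 3 → row 2 (counted from top)

(2, 1)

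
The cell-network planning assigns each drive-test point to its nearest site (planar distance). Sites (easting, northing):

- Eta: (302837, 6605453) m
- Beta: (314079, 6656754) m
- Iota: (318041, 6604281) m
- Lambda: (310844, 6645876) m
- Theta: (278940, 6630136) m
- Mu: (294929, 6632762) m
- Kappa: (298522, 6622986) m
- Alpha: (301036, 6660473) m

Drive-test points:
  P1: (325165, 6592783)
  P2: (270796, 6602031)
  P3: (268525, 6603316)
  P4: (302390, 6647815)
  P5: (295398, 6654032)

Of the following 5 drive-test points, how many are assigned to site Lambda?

P1 → Iota
P2 → Theta
P3 → Theta
P4 → Lambda
P5 → Alpha
1 of the 5 goes to Lambda.

1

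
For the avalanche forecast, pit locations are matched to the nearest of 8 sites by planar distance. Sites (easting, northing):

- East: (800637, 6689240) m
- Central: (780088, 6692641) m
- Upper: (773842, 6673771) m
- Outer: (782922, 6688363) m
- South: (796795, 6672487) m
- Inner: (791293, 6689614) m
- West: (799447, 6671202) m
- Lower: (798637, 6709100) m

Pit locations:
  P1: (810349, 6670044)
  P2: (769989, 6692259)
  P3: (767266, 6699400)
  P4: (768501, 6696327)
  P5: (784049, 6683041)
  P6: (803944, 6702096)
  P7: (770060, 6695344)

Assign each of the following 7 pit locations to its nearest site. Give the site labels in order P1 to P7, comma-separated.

P1 → West (d²=120194568.00)
P2 → Central (d²=102135725.00)
P3 → Central (d²=210087765.00)
P4 → Central (d²=147845165.00)
P5 → Outer (d²=29593813.00)
P6 → Lower (d²=77220265.00)
P7 → Central (d²=107866993.00)

West, Central, Central, Central, Outer, Lower, Central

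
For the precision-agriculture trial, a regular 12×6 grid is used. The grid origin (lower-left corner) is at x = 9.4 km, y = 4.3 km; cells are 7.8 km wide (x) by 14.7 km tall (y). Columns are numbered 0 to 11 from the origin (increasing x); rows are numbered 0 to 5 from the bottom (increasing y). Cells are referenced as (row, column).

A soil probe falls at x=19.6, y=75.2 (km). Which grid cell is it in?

(4, 1)

Column index: ⌊(19.6 − 9.4) / 7.8⌋ = ⌊1.308⌋ = 1
Row offset from origin: ⌊(75.2 − 4.3) / 14.7⌋ = ⌊4.823⌋ = 4 → row 4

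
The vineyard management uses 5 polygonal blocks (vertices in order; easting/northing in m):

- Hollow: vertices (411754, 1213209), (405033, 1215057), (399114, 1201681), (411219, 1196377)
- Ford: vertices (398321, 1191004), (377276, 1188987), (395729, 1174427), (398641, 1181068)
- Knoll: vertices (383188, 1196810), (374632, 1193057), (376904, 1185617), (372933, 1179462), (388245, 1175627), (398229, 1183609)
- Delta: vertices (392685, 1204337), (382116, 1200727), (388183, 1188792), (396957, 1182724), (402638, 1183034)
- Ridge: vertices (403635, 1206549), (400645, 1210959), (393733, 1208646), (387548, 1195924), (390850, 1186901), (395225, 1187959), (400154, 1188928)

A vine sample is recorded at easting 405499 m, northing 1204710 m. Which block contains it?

Cast a ray rightward from (405499, 1204710). For each polygon, the edges (by vertex number in listed order) whose endpoints lie on opposite sides of northing = 1204710, where each meets that height, and whether that is right or left of the point:
Hollow: 2–3 at easting≈400454.4 (left), 4–1 at easting≈411483.9 (right) → 1 crossing.
Ford: no edge straddles that height → 0 crossings.
Knoll: no edge straddles that height → 0 crossings.
Delta: no edge straddles that height → 0 crossings.
Ridge: 3–4 at easting≈391819.5 (left), 7–1 at easting≈403271.7 (left) → 0 crossings.
Only Hollow has an odd count, so the point is inside Hollow.

Hollow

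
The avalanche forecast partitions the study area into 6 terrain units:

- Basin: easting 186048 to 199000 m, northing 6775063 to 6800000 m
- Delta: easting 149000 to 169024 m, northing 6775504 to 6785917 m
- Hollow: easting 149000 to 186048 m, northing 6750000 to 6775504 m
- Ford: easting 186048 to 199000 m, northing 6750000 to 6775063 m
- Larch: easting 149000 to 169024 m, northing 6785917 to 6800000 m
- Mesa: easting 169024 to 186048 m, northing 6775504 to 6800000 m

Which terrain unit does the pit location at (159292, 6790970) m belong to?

The point has easting = 159292 and northing = 6790970.
Only Larch satisfies 149000 ≤ easting ≤ 169024 and 6785917 ≤ northing ≤ 6800000.

Larch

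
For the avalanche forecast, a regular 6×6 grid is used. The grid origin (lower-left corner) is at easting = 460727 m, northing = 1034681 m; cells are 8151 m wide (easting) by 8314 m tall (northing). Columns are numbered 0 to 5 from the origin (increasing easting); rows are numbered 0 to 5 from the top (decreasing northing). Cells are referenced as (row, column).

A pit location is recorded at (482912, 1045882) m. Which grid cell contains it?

Column index: ⌊(482912 − 460727) / 8151⌋ = ⌊2.722⌋ = 2
Row offset from origin: ⌊(1045882 − 1034681) / 8314⌋ = ⌊1.347⌋ = 1 → row 4 (counted from top)

(4, 2)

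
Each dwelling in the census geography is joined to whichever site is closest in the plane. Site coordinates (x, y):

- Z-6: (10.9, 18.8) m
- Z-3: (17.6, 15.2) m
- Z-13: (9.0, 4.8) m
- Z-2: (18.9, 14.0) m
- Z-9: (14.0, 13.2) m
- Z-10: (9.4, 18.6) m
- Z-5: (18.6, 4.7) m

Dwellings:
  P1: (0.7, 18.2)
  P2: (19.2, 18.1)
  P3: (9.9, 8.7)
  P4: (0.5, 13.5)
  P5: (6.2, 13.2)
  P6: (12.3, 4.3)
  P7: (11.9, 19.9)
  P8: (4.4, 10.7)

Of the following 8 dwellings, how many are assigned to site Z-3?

1

P1 → Z-10
P2 → Z-3
P3 → Z-13
P4 → Z-10
P5 → Z-10
P6 → Z-13
P7 → Z-6
P8 → Z-13
1 of the 8 goes to Z-3.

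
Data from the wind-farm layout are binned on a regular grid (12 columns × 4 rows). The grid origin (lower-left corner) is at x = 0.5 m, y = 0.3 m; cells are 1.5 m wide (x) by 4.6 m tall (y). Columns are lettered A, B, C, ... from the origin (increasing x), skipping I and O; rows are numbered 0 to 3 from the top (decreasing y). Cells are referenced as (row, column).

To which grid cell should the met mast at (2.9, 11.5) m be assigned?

Column index: ⌊(2.9 − 0.5) / 1.5⌋ = ⌊1.600⌋ = 1 → column B
Row offset from origin: ⌊(11.5 − 0.3) / 4.6⌋ = ⌊2.435⌋ = 2 → row 1 (counted from top)

(1, B)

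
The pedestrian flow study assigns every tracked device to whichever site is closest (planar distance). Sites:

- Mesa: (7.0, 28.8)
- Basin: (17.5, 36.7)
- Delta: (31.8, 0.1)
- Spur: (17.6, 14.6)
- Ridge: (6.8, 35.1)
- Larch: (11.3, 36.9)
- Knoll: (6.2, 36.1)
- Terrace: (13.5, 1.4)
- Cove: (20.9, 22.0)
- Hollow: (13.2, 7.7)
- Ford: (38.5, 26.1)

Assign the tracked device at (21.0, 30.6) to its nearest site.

Basin

Squared distances to each site:
Mesa: 199.240; Basin: 49.460; Delta: 1046.890; Spur: 267.560; Ridge: 221.890; Larch: 133.780; Knoll: 249.290; Terrace: 908.890; Cove: 73.970; Hollow: 585.250; Ford: 326.500.
Minimum at Basin.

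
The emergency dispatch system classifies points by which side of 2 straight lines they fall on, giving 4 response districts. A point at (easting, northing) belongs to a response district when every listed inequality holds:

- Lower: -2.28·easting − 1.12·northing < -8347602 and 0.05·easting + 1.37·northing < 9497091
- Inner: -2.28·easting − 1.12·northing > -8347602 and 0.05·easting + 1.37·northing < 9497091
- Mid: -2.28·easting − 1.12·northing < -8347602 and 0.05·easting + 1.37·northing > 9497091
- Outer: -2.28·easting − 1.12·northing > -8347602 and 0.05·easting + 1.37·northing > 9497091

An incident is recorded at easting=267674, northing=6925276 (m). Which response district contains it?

-2.28·267674 − 1.12·6925276 = -8366605.840, which is < -8347602
0.05·267674 + 1.37·6925276 = 9501011.820, which is > 9497091
This sign pattern matches Mid.

Mid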